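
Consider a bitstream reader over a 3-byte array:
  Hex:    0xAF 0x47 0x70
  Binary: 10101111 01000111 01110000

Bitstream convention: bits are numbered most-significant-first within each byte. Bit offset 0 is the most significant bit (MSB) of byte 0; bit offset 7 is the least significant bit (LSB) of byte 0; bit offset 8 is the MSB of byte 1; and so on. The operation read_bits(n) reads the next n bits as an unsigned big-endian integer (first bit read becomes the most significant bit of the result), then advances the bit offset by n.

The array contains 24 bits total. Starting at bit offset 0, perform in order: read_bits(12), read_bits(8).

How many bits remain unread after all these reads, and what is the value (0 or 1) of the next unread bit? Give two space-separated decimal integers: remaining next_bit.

Read 1: bits[0:12] width=12 -> value=2804 (bin 101011110100); offset now 12 = byte 1 bit 4; 12 bits remain
Read 2: bits[12:20] width=8 -> value=119 (bin 01110111); offset now 20 = byte 2 bit 4; 4 bits remain

Answer: 4 0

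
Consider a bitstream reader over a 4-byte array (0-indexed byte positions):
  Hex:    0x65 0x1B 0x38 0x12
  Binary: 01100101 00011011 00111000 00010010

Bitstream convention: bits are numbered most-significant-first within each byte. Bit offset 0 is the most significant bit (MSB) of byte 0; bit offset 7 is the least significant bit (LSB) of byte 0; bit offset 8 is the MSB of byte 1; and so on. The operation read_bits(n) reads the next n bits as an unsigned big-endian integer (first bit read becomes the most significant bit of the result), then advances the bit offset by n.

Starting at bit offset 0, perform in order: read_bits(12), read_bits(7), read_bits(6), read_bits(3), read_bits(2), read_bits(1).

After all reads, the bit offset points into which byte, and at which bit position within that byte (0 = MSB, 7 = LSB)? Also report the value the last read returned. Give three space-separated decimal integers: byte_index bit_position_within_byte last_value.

Answer: 3 7 1

Derivation:
Read 1: bits[0:12] width=12 -> value=1617 (bin 011001010001); offset now 12 = byte 1 bit 4; 20 bits remain
Read 2: bits[12:19] width=7 -> value=89 (bin 1011001); offset now 19 = byte 2 bit 3; 13 bits remain
Read 3: bits[19:25] width=6 -> value=48 (bin 110000); offset now 25 = byte 3 bit 1; 7 bits remain
Read 4: bits[25:28] width=3 -> value=1 (bin 001); offset now 28 = byte 3 bit 4; 4 bits remain
Read 5: bits[28:30] width=2 -> value=0 (bin 00); offset now 30 = byte 3 bit 6; 2 bits remain
Read 6: bits[30:31] width=1 -> value=1 (bin 1); offset now 31 = byte 3 bit 7; 1 bits remain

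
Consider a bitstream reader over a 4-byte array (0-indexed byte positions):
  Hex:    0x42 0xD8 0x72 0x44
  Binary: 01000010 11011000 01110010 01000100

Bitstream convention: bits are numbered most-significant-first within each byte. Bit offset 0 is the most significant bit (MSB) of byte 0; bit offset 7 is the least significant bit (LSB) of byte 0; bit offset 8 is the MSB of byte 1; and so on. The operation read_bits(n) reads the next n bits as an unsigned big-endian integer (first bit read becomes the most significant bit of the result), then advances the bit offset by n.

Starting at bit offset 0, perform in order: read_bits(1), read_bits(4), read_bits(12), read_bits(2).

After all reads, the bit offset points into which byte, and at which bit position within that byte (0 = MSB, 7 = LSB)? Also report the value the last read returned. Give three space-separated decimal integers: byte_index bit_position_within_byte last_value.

Read 1: bits[0:1] width=1 -> value=0 (bin 0); offset now 1 = byte 0 bit 1; 31 bits remain
Read 2: bits[1:5] width=4 -> value=8 (bin 1000); offset now 5 = byte 0 bit 5; 27 bits remain
Read 3: bits[5:17] width=12 -> value=1456 (bin 010110110000); offset now 17 = byte 2 bit 1; 15 bits remain
Read 4: bits[17:19] width=2 -> value=3 (bin 11); offset now 19 = byte 2 bit 3; 13 bits remain

Answer: 2 3 3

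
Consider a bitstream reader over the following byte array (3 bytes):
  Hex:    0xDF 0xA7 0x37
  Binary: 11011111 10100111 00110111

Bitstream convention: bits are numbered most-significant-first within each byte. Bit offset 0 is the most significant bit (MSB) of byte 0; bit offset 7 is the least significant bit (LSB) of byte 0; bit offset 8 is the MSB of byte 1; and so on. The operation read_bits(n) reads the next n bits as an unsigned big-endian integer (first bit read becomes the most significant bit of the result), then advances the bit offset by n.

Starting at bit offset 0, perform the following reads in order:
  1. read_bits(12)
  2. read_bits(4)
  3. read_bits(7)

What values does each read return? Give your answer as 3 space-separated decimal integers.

Answer: 3578 7 27

Derivation:
Read 1: bits[0:12] width=12 -> value=3578 (bin 110111111010); offset now 12 = byte 1 bit 4; 12 bits remain
Read 2: bits[12:16] width=4 -> value=7 (bin 0111); offset now 16 = byte 2 bit 0; 8 bits remain
Read 3: bits[16:23] width=7 -> value=27 (bin 0011011); offset now 23 = byte 2 bit 7; 1 bits remain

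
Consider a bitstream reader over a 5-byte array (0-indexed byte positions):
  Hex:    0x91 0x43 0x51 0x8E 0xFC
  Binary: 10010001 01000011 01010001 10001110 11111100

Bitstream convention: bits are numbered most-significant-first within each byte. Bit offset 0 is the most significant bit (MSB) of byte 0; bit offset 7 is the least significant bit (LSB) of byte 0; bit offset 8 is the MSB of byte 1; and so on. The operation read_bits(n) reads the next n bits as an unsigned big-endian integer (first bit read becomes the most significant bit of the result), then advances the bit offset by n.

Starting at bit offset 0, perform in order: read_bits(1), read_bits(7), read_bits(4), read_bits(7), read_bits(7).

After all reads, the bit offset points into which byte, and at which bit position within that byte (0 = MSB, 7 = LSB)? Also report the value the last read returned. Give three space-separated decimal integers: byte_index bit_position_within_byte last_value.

Answer: 3 2 70

Derivation:
Read 1: bits[0:1] width=1 -> value=1 (bin 1); offset now 1 = byte 0 bit 1; 39 bits remain
Read 2: bits[1:8] width=7 -> value=17 (bin 0010001); offset now 8 = byte 1 bit 0; 32 bits remain
Read 3: bits[8:12] width=4 -> value=4 (bin 0100); offset now 12 = byte 1 bit 4; 28 bits remain
Read 4: bits[12:19] width=7 -> value=26 (bin 0011010); offset now 19 = byte 2 bit 3; 21 bits remain
Read 5: bits[19:26] width=7 -> value=70 (bin 1000110); offset now 26 = byte 3 bit 2; 14 bits remain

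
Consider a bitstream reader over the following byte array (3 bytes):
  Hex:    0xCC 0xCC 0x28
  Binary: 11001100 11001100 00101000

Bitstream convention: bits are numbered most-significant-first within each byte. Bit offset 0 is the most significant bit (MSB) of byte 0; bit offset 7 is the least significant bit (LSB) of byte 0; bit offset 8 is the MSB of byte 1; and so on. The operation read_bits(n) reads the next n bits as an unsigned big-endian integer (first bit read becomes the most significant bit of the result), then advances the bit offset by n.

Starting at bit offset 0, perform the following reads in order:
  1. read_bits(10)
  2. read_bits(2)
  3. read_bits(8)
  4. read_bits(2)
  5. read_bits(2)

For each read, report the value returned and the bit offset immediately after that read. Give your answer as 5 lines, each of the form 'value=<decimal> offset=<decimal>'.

Read 1: bits[0:10] width=10 -> value=819 (bin 1100110011); offset now 10 = byte 1 bit 2; 14 bits remain
Read 2: bits[10:12] width=2 -> value=0 (bin 00); offset now 12 = byte 1 bit 4; 12 bits remain
Read 3: bits[12:20] width=8 -> value=194 (bin 11000010); offset now 20 = byte 2 bit 4; 4 bits remain
Read 4: bits[20:22] width=2 -> value=2 (bin 10); offset now 22 = byte 2 bit 6; 2 bits remain
Read 5: bits[22:24] width=2 -> value=0 (bin 00); offset now 24 = byte 3 bit 0; 0 bits remain

Answer: value=819 offset=10
value=0 offset=12
value=194 offset=20
value=2 offset=22
value=0 offset=24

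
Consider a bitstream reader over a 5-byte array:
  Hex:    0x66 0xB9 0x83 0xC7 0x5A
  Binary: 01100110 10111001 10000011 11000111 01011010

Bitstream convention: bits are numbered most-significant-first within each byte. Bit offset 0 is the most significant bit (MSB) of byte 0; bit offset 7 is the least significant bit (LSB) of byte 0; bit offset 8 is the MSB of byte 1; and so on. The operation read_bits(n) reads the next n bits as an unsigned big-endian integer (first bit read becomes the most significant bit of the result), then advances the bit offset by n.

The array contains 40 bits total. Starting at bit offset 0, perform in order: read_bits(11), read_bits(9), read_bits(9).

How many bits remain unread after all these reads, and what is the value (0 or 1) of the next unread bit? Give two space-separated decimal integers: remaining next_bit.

Answer: 11 1

Derivation:
Read 1: bits[0:11] width=11 -> value=821 (bin 01100110101); offset now 11 = byte 1 bit 3; 29 bits remain
Read 2: bits[11:20] width=9 -> value=408 (bin 110011000); offset now 20 = byte 2 bit 4; 20 bits remain
Read 3: bits[20:29] width=9 -> value=120 (bin 001111000); offset now 29 = byte 3 bit 5; 11 bits remain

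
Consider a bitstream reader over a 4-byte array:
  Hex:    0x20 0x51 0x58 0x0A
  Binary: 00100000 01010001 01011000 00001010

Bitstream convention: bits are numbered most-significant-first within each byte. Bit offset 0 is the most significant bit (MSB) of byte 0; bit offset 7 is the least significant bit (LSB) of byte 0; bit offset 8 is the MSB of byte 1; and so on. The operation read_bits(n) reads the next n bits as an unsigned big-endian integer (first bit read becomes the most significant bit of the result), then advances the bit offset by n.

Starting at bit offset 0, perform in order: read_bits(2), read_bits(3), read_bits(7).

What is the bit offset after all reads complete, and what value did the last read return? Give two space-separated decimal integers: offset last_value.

Answer: 12 5

Derivation:
Read 1: bits[0:2] width=2 -> value=0 (bin 00); offset now 2 = byte 0 bit 2; 30 bits remain
Read 2: bits[2:5] width=3 -> value=4 (bin 100); offset now 5 = byte 0 bit 5; 27 bits remain
Read 3: bits[5:12] width=7 -> value=5 (bin 0000101); offset now 12 = byte 1 bit 4; 20 bits remain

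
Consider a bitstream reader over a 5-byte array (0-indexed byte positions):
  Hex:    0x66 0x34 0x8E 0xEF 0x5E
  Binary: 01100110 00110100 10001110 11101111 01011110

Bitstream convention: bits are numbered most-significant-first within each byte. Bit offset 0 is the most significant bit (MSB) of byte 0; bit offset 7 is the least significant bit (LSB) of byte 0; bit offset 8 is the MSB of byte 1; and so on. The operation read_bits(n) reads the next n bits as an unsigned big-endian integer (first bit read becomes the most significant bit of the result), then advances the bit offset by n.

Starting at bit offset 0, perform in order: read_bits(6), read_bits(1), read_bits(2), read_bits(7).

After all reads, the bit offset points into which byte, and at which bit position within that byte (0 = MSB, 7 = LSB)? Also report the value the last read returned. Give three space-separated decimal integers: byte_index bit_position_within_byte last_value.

Read 1: bits[0:6] width=6 -> value=25 (bin 011001); offset now 6 = byte 0 bit 6; 34 bits remain
Read 2: bits[6:7] width=1 -> value=1 (bin 1); offset now 7 = byte 0 bit 7; 33 bits remain
Read 3: bits[7:9] width=2 -> value=0 (bin 00); offset now 9 = byte 1 bit 1; 31 bits remain
Read 4: bits[9:16] width=7 -> value=52 (bin 0110100); offset now 16 = byte 2 bit 0; 24 bits remain

Answer: 2 0 52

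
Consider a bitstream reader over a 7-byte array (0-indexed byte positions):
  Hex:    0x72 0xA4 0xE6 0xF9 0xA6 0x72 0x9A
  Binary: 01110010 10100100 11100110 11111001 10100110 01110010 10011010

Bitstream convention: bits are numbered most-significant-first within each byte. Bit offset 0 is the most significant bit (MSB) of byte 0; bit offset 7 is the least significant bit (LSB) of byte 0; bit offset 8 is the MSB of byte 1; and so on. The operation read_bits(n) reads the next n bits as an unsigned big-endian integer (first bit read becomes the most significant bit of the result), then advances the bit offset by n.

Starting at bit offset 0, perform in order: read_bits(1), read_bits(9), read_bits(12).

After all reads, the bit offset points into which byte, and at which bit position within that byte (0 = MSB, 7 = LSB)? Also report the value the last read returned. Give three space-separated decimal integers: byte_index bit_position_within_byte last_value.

Answer: 2 6 2361

Derivation:
Read 1: bits[0:1] width=1 -> value=0 (bin 0); offset now 1 = byte 0 bit 1; 55 bits remain
Read 2: bits[1:10] width=9 -> value=458 (bin 111001010); offset now 10 = byte 1 bit 2; 46 bits remain
Read 3: bits[10:22] width=12 -> value=2361 (bin 100100111001); offset now 22 = byte 2 bit 6; 34 bits remain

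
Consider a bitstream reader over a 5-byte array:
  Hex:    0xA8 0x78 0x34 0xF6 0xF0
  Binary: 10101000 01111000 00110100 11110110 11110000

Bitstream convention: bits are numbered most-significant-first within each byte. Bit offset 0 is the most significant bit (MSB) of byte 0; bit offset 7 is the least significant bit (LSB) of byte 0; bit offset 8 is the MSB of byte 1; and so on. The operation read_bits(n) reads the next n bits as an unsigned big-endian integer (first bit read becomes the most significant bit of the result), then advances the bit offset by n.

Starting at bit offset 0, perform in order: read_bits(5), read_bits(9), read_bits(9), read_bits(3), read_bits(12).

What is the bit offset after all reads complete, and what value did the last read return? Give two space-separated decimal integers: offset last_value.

Read 1: bits[0:5] width=5 -> value=21 (bin 10101); offset now 5 = byte 0 bit 5; 35 bits remain
Read 2: bits[5:14] width=9 -> value=30 (bin 000011110); offset now 14 = byte 1 bit 6; 26 bits remain
Read 3: bits[14:23] width=9 -> value=26 (bin 000011010); offset now 23 = byte 2 bit 7; 17 bits remain
Read 4: bits[23:26] width=3 -> value=3 (bin 011); offset now 26 = byte 3 bit 2; 14 bits remain
Read 5: bits[26:38] width=12 -> value=3516 (bin 110110111100); offset now 38 = byte 4 bit 6; 2 bits remain

Answer: 38 3516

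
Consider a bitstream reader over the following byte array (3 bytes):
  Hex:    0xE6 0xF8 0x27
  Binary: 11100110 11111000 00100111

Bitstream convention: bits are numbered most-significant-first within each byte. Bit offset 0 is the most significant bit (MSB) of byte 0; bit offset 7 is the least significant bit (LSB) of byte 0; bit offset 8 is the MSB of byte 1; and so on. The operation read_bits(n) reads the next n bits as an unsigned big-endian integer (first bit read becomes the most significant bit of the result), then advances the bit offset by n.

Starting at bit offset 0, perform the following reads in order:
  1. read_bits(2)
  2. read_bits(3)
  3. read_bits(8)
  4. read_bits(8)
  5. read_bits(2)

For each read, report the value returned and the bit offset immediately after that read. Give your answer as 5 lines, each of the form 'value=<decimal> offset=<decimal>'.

Answer: value=3 offset=2
value=4 offset=5
value=223 offset=13
value=4 offset=21
value=3 offset=23

Derivation:
Read 1: bits[0:2] width=2 -> value=3 (bin 11); offset now 2 = byte 0 bit 2; 22 bits remain
Read 2: bits[2:5] width=3 -> value=4 (bin 100); offset now 5 = byte 0 bit 5; 19 bits remain
Read 3: bits[5:13] width=8 -> value=223 (bin 11011111); offset now 13 = byte 1 bit 5; 11 bits remain
Read 4: bits[13:21] width=8 -> value=4 (bin 00000100); offset now 21 = byte 2 bit 5; 3 bits remain
Read 5: bits[21:23] width=2 -> value=3 (bin 11); offset now 23 = byte 2 bit 7; 1 bits remain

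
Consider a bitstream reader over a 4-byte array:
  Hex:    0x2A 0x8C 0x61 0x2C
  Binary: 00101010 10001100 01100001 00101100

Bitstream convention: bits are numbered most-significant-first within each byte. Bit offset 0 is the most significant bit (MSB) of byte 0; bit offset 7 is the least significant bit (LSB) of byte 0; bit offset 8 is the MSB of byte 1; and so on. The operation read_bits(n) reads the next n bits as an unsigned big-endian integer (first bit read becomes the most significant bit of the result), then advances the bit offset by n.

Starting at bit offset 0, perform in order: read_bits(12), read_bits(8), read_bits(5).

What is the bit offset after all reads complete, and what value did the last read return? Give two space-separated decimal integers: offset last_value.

Read 1: bits[0:12] width=12 -> value=680 (bin 001010101000); offset now 12 = byte 1 bit 4; 20 bits remain
Read 2: bits[12:20] width=8 -> value=198 (bin 11000110); offset now 20 = byte 2 bit 4; 12 bits remain
Read 3: bits[20:25] width=5 -> value=2 (bin 00010); offset now 25 = byte 3 bit 1; 7 bits remain

Answer: 25 2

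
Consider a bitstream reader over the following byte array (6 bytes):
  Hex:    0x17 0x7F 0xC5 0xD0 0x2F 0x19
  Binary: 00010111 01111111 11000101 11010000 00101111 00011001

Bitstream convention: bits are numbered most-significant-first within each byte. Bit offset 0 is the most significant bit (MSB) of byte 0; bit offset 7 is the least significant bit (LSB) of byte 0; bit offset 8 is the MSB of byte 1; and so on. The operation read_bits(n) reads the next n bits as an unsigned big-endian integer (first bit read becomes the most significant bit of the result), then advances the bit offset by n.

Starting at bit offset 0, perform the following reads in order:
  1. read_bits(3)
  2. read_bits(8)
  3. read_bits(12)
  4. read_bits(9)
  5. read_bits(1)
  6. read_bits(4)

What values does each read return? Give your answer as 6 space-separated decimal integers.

Answer: 0 187 4066 464 0 5

Derivation:
Read 1: bits[0:3] width=3 -> value=0 (bin 000); offset now 3 = byte 0 bit 3; 45 bits remain
Read 2: bits[3:11] width=8 -> value=187 (bin 10111011); offset now 11 = byte 1 bit 3; 37 bits remain
Read 3: bits[11:23] width=12 -> value=4066 (bin 111111100010); offset now 23 = byte 2 bit 7; 25 bits remain
Read 4: bits[23:32] width=9 -> value=464 (bin 111010000); offset now 32 = byte 4 bit 0; 16 bits remain
Read 5: bits[32:33] width=1 -> value=0 (bin 0); offset now 33 = byte 4 bit 1; 15 bits remain
Read 6: bits[33:37] width=4 -> value=5 (bin 0101); offset now 37 = byte 4 bit 5; 11 bits remain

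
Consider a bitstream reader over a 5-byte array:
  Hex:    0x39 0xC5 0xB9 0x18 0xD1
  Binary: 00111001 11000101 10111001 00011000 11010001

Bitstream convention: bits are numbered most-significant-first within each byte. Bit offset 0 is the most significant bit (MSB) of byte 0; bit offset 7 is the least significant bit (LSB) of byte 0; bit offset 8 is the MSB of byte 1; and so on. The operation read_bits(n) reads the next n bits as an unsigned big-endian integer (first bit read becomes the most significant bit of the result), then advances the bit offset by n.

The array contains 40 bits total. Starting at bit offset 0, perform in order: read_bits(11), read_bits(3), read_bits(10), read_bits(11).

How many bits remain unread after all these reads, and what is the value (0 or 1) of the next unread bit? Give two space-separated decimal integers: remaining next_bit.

Read 1: bits[0:11] width=11 -> value=462 (bin 00111001110); offset now 11 = byte 1 bit 3; 29 bits remain
Read 2: bits[11:14] width=3 -> value=1 (bin 001); offset now 14 = byte 1 bit 6; 26 bits remain
Read 3: bits[14:24] width=10 -> value=441 (bin 0110111001); offset now 24 = byte 3 bit 0; 16 bits remain
Read 4: bits[24:35] width=11 -> value=198 (bin 00011000110); offset now 35 = byte 4 bit 3; 5 bits remain

Answer: 5 1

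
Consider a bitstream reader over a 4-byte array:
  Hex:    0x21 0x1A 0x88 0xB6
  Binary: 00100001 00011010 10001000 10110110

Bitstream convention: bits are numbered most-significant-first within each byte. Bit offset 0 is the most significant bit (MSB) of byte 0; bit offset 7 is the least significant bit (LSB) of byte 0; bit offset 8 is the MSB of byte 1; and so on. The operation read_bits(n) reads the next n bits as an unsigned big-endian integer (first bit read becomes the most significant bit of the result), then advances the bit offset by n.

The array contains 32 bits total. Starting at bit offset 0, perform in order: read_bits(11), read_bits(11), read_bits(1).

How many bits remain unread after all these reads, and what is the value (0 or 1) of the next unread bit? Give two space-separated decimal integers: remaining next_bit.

Read 1: bits[0:11] width=11 -> value=264 (bin 00100001000); offset now 11 = byte 1 bit 3; 21 bits remain
Read 2: bits[11:22] width=11 -> value=1698 (bin 11010100010); offset now 22 = byte 2 bit 6; 10 bits remain
Read 3: bits[22:23] width=1 -> value=0 (bin 0); offset now 23 = byte 2 bit 7; 9 bits remain

Answer: 9 0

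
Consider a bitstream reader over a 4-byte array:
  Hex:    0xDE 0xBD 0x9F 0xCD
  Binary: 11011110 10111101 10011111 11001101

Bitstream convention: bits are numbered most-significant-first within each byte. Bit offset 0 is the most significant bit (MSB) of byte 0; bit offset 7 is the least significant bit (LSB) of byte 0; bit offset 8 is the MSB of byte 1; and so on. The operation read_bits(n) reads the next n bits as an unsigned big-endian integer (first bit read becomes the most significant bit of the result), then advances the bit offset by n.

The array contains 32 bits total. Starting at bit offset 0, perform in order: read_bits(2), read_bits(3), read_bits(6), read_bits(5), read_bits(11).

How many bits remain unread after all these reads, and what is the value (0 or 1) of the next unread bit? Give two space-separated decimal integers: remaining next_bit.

Answer: 5 0

Derivation:
Read 1: bits[0:2] width=2 -> value=3 (bin 11); offset now 2 = byte 0 bit 2; 30 bits remain
Read 2: bits[2:5] width=3 -> value=3 (bin 011); offset now 5 = byte 0 bit 5; 27 bits remain
Read 3: bits[5:11] width=6 -> value=53 (bin 110101); offset now 11 = byte 1 bit 3; 21 bits remain
Read 4: bits[11:16] width=5 -> value=29 (bin 11101); offset now 16 = byte 2 bit 0; 16 bits remain
Read 5: bits[16:27] width=11 -> value=1278 (bin 10011111110); offset now 27 = byte 3 bit 3; 5 bits remain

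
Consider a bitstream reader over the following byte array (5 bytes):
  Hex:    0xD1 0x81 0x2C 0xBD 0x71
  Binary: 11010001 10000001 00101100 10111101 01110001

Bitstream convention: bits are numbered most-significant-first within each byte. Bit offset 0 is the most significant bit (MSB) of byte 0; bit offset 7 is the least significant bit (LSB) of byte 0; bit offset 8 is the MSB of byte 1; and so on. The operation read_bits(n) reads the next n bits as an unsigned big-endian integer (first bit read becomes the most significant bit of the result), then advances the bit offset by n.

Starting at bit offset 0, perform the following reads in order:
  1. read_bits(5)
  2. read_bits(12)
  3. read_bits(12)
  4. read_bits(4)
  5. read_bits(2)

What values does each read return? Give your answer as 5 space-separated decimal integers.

Read 1: bits[0:5] width=5 -> value=26 (bin 11010); offset now 5 = byte 0 bit 5; 35 bits remain
Read 2: bits[5:17] width=12 -> value=770 (bin 001100000010); offset now 17 = byte 2 bit 1; 23 bits remain
Read 3: bits[17:29] width=12 -> value=1431 (bin 010110010111); offset now 29 = byte 3 bit 5; 11 bits remain
Read 4: bits[29:33] width=4 -> value=10 (bin 1010); offset now 33 = byte 4 bit 1; 7 bits remain
Read 5: bits[33:35] width=2 -> value=3 (bin 11); offset now 35 = byte 4 bit 3; 5 bits remain

Answer: 26 770 1431 10 3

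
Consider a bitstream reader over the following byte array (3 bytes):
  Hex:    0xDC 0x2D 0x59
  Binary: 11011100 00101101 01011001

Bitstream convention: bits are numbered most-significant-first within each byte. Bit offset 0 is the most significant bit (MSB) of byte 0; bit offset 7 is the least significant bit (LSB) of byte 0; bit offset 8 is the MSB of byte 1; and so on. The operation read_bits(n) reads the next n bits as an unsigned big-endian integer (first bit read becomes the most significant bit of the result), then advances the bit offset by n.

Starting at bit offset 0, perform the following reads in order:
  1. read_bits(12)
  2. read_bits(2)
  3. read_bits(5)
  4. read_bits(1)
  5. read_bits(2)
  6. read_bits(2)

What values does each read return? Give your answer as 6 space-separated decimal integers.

Answer: 3522 3 10 1 2 1

Derivation:
Read 1: bits[0:12] width=12 -> value=3522 (bin 110111000010); offset now 12 = byte 1 bit 4; 12 bits remain
Read 2: bits[12:14] width=2 -> value=3 (bin 11); offset now 14 = byte 1 bit 6; 10 bits remain
Read 3: bits[14:19] width=5 -> value=10 (bin 01010); offset now 19 = byte 2 bit 3; 5 bits remain
Read 4: bits[19:20] width=1 -> value=1 (bin 1); offset now 20 = byte 2 bit 4; 4 bits remain
Read 5: bits[20:22] width=2 -> value=2 (bin 10); offset now 22 = byte 2 bit 6; 2 bits remain
Read 6: bits[22:24] width=2 -> value=1 (bin 01); offset now 24 = byte 3 bit 0; 0 bits remain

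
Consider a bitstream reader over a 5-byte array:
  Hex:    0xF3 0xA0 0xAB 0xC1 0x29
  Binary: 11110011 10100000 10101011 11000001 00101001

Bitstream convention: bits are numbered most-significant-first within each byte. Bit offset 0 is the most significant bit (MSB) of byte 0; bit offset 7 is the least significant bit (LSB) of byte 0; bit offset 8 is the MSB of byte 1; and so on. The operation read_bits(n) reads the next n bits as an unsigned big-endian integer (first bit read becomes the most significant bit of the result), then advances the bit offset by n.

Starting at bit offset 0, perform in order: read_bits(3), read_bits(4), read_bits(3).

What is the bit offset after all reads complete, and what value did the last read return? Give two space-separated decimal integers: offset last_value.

Read 1: bits[0:3] width=3 -> value=7 (bin 111); offset now 3 = byte 0 bit 3; 37 bits remain
Read 2: bits[3:7] width=4 -> value=9 (bin 1001); offset now 7 = byte 0 bit 7; 33 bits remain
Read 3: bits[7:10] width=3 -> value=6 (bin 110); offset now 10 = byte 1 bit 2; 30 bits remain

Answer: 10 6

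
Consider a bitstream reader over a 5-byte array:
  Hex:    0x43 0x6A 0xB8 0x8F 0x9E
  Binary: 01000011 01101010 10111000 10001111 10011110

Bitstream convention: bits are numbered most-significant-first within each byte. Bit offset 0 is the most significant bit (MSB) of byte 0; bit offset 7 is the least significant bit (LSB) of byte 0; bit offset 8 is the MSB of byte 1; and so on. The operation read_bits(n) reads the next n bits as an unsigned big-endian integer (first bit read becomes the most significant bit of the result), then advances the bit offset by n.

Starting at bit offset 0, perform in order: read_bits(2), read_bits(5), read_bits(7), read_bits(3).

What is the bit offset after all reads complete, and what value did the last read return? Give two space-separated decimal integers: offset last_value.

Read 1: bits[0:2] width=2 -> value=1 (bin 01); offset now 2 = byte 0 bit 2; 38 bits remain
Read 2: bits[2:7] width=5 -> value=1 (bin 00001); offset now 7 = byte 0 bit 7; 33 bits remain
Read 3: bits[7:14] width=7 -> value=90 (bin 1011010); offset now 14 = byte 1 bit 6; 26 bits remain
Read 4: bits[14:17] width=3 -> value=5 (bin 101); offset now 17 = byte 2 bit 1; 23 bits remain

Answer: 17 5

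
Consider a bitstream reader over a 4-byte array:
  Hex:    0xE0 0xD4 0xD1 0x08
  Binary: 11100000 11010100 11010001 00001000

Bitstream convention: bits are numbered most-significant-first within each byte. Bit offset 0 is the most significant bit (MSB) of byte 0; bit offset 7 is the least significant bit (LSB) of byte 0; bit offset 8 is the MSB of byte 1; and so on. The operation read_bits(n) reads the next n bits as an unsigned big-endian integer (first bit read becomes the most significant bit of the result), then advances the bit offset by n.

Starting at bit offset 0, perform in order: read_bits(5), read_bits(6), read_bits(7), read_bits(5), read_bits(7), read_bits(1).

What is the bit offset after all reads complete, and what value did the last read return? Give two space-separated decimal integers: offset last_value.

Read 1: bits[0:5] width=5 -> value=28 (bin 11100); offset now 5 = byte 0 bit 5; 27 bits remain
Read 2: bits[5:11] width=6 -> value=6 (bin 000110); offset now 11 = byte 1 bit 3; 21 bits remain
Read 3: bits[11:18] width=7 -> value=83 (bin 1010011); offset now 18 = byte 2 bit 2; 14 bits remain
Read 4: bits[18:23] width=5 -> value=8 (bin 01000); offset now 23 = byte 2 bit 7; 9 bits remain
Read 5: bits[23:30] width=7 -> value=66 (bin 1000010); offset now 30 = byte 3 bit 6; 2 bits remain
Read 6: bits[30:31] width=1 -> value=0 (bin 0); offset now 31 = byte 3 bit 7; 1 bits remain

Answer: 31 0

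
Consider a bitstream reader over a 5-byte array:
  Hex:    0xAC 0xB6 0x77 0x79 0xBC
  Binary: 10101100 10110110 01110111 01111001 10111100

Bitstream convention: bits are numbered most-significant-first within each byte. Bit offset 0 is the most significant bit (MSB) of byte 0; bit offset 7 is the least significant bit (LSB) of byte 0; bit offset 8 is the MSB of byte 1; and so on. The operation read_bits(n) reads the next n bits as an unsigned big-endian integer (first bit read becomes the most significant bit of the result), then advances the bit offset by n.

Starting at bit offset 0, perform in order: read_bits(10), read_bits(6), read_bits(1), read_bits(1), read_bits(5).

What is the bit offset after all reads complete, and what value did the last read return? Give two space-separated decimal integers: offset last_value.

Answer: 23 27

Derivation:
Read 1: bits[0:10] width=10 -> value=690 (bin 1010110010); offset now 10 = byte 1 bit 2; 30 bits remain
Read 2: bits[10:16] width=6 -> value=54 (bin 110110); offset now 16 = byte 2 bit 0; 24 bits remain
Read 3: bits[16:17] width=1 -> value=0 (bin 0); offset now 17 = byte 2 bit 1; 23 bits remain
Read 4: bits[17:18] width=1 -> value=1 (bin 1); offset now 18 = byte 2 bit 2; 22 bits remain
Read 5: bits[18:23] width=5 -> value=27 (bin 11011); offset now 23 = byte 2 bit 7; 17 bits remain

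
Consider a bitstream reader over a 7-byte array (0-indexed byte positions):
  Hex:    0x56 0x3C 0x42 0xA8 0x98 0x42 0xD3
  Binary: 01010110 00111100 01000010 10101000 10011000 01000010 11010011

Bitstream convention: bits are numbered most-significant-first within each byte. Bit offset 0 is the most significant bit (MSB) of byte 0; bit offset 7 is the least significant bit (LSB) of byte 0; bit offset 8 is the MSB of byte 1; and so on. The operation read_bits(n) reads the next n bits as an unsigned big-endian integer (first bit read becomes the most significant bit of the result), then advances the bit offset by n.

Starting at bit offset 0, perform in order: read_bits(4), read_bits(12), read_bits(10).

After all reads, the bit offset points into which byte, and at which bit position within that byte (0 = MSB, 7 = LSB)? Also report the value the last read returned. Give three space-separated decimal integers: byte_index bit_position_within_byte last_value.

Read 1: bits[0:4] width=4 -> value=5 (bin 0101); offset now 4 = byte 0 bit 4; 52 bits remain
Read 2: bits[4:16] width=12 -> value=1596 (bin 011000111100); offset now 16 = byte 2 bit 0; 40 bits remain
Read 3: bits[16:26] width=10 -> value=266 (bin 0100001010); offset now 26 = byte 3 bit 2; 30 bits remain

Answer: 3 2 266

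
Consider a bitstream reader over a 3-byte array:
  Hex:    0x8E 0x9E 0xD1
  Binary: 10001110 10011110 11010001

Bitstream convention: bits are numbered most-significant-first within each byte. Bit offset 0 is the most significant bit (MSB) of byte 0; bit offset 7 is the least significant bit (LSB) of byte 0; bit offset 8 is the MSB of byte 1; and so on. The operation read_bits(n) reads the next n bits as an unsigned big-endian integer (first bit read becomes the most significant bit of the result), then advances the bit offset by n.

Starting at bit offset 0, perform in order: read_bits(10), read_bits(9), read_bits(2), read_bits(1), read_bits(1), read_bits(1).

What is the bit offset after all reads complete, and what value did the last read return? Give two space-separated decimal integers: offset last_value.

Read 1: bits[0:10] width=10 -> value=570 (bin 1000111010); offset now 10 = byte 1 bit 2; 14 bits remain
Read 2: bits[10:19] width=9 -> value=246 (bin 011110110); offset now 19 = byte 2 bit 3; 5 bits remain
Read 3: bits[19:21] width=2 -> value=2 (bin 10); offset now 21 = byte 2 bit 5; 3 bits remain
Read 4: bits[21:22] width=1 -> value=0 (bin 0); offset now 22 = byte 2 bit 6; 2 bits remain
Read 5: bits[22:23] width=1 -> value=0 (bin 0); offset now 23 = byte 2 bit 7; 1 bits remain
Read 6: bits[23:24] width=1 -> value=1 (bin 1); offset now 24 = byte 3 bit 0; 0 bits remain

Answer: 24 1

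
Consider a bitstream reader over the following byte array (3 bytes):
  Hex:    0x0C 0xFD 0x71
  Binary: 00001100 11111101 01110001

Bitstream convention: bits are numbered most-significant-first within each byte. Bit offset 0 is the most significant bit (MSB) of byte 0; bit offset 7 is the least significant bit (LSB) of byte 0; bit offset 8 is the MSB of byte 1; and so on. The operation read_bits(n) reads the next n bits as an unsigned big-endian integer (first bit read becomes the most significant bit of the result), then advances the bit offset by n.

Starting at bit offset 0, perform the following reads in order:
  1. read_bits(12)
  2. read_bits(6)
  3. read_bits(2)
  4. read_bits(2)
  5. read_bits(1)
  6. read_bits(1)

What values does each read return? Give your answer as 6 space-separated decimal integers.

Read 1: bits[0:12] width=12 -> value=207 (bin 000011001111); offset now 12 = byte 1 bit 4; 12 bits remain
Read 2: bits[12:18] width=6 -> value=53 (bin 110101); offset now 18 = byte 2 bit 2; 6 bits remain
Read 3: bits[18:20] width=2 -> value=3 (bin 11); offset now 20 = byte 2 bit 4; 4 bits remain
Read 4: bits[20:22] width=2 -> value=0 (bin 00); offset now 22 = byte 2 bit 6; 2 bits remain
Read 5: bits[22:23] width=1 -> value=0 (bin 0); offset now 23 = byte 2 bit 7; 1 bits remain
Read 6: bits[23:24] width=1 -> value=1 (bin 1); offset now 24 = byte 3 bit 0; 0 bits remain

Answer: 207 53 3 0 0 1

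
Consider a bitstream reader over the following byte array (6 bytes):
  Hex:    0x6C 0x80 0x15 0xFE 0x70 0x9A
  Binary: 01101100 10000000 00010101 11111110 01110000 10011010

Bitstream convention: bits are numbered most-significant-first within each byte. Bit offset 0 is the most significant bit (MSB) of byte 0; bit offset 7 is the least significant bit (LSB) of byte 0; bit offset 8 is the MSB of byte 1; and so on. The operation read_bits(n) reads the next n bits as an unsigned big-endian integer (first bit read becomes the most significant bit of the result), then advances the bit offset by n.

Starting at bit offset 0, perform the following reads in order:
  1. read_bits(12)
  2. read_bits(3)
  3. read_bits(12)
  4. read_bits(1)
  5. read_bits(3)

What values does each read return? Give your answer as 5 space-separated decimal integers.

Read 1: bits[0:12] width=12 -> value=1736 (bin 011011001000); offset now 12 = byte 1 bit 4; 36 bits remain
Read 2: bits[12:15] width=3 -> value=0 (bin 000); offset now 15 = byte 1 bit 7; 33 bits remain
Read 3: bits[15:27] width=12 -> value=175 (bin 000010101111); offset now 27 = byte 3 bit 3; 21 bits remain
Read 4: bits[27:28] width=1 -> value=1 (bin 1); offset now 28 = byte 3 bit 4; 20 bits remain
Read 5: bits[28:31] width=3 -> value=7 (bin 111); offset now 31 = byte 3 bit 7; 17 bits remain

Answer: 1736 0 175 1 7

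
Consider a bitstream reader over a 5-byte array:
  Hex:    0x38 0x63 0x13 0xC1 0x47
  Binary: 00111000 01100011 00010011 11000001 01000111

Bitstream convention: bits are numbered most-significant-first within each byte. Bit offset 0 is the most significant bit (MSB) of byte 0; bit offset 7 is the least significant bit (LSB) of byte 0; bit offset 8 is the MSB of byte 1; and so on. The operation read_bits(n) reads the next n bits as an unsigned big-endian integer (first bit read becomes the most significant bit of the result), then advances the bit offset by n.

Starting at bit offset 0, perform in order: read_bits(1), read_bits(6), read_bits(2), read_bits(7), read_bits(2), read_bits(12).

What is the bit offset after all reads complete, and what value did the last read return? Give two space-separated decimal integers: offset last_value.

Read 1: bits[0:1] width=1 -> value=0 (bin 0); offset now 1 = byte 0 bit 1; 39 bits remain
Read 2: bits[1:7] width=6 -> value=28 (bin 011100); offset now 7 = byte 0 bit 7; 33 bits remain
Read 3: bits[7:9] width=2 -> value=0 (bin 00); offset now 9 = byte 1 bit 1; 31 bits remain
Read 4: bits[9:16] width=7 -> value=99 (bin 1100011); offset now 16 = byte 2 bit 0; 24 bits remain
Read 5: bits[16:18] width=2 -> value=0 (bin 00); offset now 18 = byte 2 bit 2; 22 bits remain
Read 6: bits[18:30] width=12 -> value=1264 (bin 010011110000); offset now 30 = byte 3 bit 6; 10 bits remain

Answer: 30 1264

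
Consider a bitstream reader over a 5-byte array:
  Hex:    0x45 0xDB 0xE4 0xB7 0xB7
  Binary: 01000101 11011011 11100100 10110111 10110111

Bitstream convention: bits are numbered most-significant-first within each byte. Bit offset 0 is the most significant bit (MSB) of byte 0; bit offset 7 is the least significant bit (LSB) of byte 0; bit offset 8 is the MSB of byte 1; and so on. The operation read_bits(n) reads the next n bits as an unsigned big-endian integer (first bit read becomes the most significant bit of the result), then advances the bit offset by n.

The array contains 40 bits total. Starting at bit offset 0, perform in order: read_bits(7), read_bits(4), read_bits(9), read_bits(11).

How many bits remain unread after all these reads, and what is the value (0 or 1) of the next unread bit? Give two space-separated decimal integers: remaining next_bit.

Answer: 9 1

Derivation:
Read 1: bits[0:7] width=7 -> value=34 (bin 0100010); offset now 7 = byte 0 bit 7; 33 bits remain
Read 2: bits[7:11] width=4 -> value=14 (bin 1110); offset now 11 = byte 1 bit 3; 29 bits remain
Read 3: bits[11:20] width=9 -> value=446 (bin 110111110); offset now 20 = byte 2 bit 4; 20 bits remain
Read 4: bits[20:31] width=11 -> value=603 (bin 01001011011); offset now 31 = byte 3 bit 7; 9 bits remain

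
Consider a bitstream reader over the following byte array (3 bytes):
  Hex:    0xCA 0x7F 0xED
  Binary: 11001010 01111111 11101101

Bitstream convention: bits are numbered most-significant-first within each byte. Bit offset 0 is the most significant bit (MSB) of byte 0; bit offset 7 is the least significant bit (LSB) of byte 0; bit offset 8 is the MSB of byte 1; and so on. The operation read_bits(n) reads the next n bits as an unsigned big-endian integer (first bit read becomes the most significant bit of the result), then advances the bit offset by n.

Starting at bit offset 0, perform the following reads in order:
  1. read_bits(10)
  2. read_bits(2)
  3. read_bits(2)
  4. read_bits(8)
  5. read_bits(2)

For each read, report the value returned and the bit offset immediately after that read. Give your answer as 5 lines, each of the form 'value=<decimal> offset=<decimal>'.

Answer: value=809 offset=10
value=3 offset=12
value=3 offset=14
value=251 offset=22
value=1 offset=24

Derivation:
Read 1: bits[0:10] width=10 -> value=809 (bin 1100101001); offset now 10 = byte 1 bit 2; 14 bits remain
Read 2: bits[10:12] width=2 -> value=3 (bin 11); offset now 12 = byte 1 bit 4; 12 bits remain
Read 3: bits[12:14] width=2 -> value=3 (bin 11); offset now 14 = byte 1 bit 6; 10 bits remain
Read 4: bits[14:22] width=8 -> value=251 (bin 11111011); offset now 22 = byte 2 bit 6; 2 bits remain
Read 5: bits[22:24] width=2 -> value=1 (bin 01); offset now 24 = byte 3 bit 0; 0 bits remain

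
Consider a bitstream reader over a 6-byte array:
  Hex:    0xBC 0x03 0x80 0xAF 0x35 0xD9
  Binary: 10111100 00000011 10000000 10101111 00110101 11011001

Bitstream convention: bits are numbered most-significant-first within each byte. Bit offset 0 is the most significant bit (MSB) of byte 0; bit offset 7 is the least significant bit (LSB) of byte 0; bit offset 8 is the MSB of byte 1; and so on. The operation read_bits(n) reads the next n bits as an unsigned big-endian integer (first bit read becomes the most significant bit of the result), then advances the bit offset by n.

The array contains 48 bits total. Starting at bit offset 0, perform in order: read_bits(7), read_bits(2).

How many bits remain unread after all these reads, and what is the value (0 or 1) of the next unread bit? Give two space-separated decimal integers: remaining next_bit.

Answer: 39 0

Derivation:
Read 1: bits[0:7] width=7 -> value=94 (bin 1011110); offset now 7 = byte 0 bit 7; 41 bits remain
Read 2: bits[7:9] width=2 -> value=0 (bin 00); offset now 9 = byte 1 bit 1; 39 bits remain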